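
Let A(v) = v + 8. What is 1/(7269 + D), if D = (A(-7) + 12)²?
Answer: 1/7438 ≈ 0.00013444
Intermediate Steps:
A(v) = 8 + v
D = 169 (D = ((8 - 7) + 12)² = (1 + 12)² = 13² = 169)
1/(7269 + D) = 1/(7269 + 169) = 1/7438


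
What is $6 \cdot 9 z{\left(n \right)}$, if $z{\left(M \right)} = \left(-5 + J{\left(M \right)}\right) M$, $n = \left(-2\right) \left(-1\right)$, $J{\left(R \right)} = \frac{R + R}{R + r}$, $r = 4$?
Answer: $-468$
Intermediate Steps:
$J{\left(R \right)} = \frac{2 R}{4 + R}$ ($J{\left(R \right)} = \frac{R + R}{R + 4} = \frac{2 R}{4 + R}$)
$n = 2$
$z{\left(M \right)} = M \left(-5 + \frac{2 M}{4 + M}\right)$ ($z{\left(M \right)} = \left(-5 + \frac{2 M}{4 + M}\right) M = M \left(-5 + \frac{2 M}{4 + M}\right)$)
$6 \cdot 9 z{\left(n \right)} = 6 \cdot 9 \frac{2 \left(-20 - 6\right)}{4 + 2} = 6 \cdot 9 \frac{2 \left(-20 - 6\right)}{6} = 6 \cdot 9 \cdot 2 \cdot \frac{1}{6} \left(-26\right) = 6 \cdot 9 \left(- \frac{26}{3}\right) = 6 \left(-78\right) = -468$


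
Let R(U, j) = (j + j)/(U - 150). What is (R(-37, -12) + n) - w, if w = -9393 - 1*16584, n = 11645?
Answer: 7035338/187 ≈ 37622.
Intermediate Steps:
R(U, j) = 2*j/(-150 + U) (R(U, j) = (2*j)/(-150 + U) = 2*j/(-150 + U))
w = -25977 (w = -9393 - 16584 = -25977)
(R(-37, -12) + n) - w = (2*(-12)/(-150 - 37) + 11645) - 1*(-25977) = (2*(-12)/(-187) + 11645) + 25977 = (2*(-12)*(-1/187) + 11645) + 25977 = (24/187 + 11645) + 25977 = 2177639/187 + 25977 = 7035338/187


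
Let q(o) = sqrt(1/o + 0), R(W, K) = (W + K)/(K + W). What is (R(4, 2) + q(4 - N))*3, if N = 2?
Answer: 3 + 3*sqrt(2)/2 ≈ 5.1213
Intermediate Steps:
R(W, K) = 1 (R(W, K) = (K + W)/(K + W) = 1)
q(o) = sqrt(1/o) (q(o) = sqrt(1/o + 0) = sqrt(1/o))
(R(4, 2) + q(4 - N))*3 = (1 + sqrt(1/(4 - 1*2)))*3 = (1 + sqrt(1/(4 - 2)))*3 = (1 + sqrt(1/2))*3 = (1 + sqrt(2)/2)*3 = 3 + 3*sqrt(2)/2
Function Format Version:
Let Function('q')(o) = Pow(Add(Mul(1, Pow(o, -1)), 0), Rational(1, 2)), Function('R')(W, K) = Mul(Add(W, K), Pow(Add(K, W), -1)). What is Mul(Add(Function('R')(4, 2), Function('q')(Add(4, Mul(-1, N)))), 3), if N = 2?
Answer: Add(3, Mul(Rational(3, 2), Pow(2, Rational(1, 2)))) ≈ 5.1213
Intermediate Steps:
Function('R')(W, K) = 1 (Function('R')(W, K) = Mul(Add(K, W), Pow(Add(K, W), -1)) = 1)
Function('q')(o) = Pow(Pow(o, -1), Rational(1, 2)) (Function('q')(o) = Pow(Add(Pow(o, -1), 0), Rational(1, 2)) = Pow(Pow(o, -1), Rational(1, 2)))
Mul(Add(Function('R')(4, 2), Function('q')(Add(4, Mul(-1, N)))), 3) = Mul(Add(1, Pow(Pow(Add(4, Mul(-1, 2)), -1), Rational(1, 2))), 3) = Mul(Add(1, Pow(Pow(Add(4, -2), -1), Rational(1, 2))), 3) = Mul(Add(1, Pow(Pow(2, -1), Rational(1, 2))), 3) = Mul(Add(1, Pow(Rational(1, 2), Rational(1, 2))), 3) = Mul(Add(1, Mul(Rational(1, 2), Pow(2, Rational(1, 2)))), 3) = Add(3, Mul(Rational(3, 2), Pow(2, Rational(1, 2))))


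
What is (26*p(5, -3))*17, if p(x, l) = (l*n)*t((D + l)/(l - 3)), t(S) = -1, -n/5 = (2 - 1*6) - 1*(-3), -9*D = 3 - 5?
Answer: 6630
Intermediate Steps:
D = 2/9 (D = -(3 - 5)/9 = -⅑*(-2) = 2/9 ≈ 0.22222)
n = 5 (n = -5*((2 - 1*6) - 1*(-3)) = -5*((2 - 6) + 3) = -5*(-4 + 3) = -5*(-1) = 5)
p(x, l) = -5*l (p(x, l) = (l*5)*(-1) = (5*l)*(-1) = -5*l)
(26*p(5, -3))*17 = (26*(-5*(-3)))*17 = (26*15)*17 = 390*17 = 6630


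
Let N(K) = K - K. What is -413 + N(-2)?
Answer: -413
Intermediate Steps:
N(K) = 0
-413 + N(-2) = -413 + 0 = -413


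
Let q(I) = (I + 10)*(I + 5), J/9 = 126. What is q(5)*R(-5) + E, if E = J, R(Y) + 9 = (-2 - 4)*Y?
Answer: 4284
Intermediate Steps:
J = 1134 (J = 9*126 = 1134)
q(I) = (5 + I)*(10 + I) (q(I) = (10 + I)*(5 + I) = (5 + I)*(10 + I))
R(Y) = -9 - 6*Y (R(Y) = -9 + (-2 - 4)*Y = -9 - 6*Y)
E = 1134
q(5)*R(-5) + E = (50 + 5² + 15*5)*(-9 - 6*(-5)) + 1134 = (50 + 25 + 75)*(-9 + 30) + 1134 = 150*21 + 1134 = 3150 + 1134 = 4284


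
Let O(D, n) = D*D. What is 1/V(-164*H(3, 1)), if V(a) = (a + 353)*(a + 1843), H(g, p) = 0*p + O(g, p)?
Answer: -1/412141 ≈ -2.4264e-6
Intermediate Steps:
O(D, n) = D²
H(g, p) = g² (H(g, p) = 0*p + g² = 0 + g² = g²)
V(a) = (353 + a)*(1843 + a)
1/V(-164*H(3, 1)) = 1/(650579 + (-164*3²)² + 2196*(-164*3²)) = 1/(650579 + (-164*9)² + 2196*(-164*9)) = 1/(650579 + (-1476)² + 2196*(-1476)) = 1/(650579 + 2178576 - 3241296) = 1/(-412141) = -1/412141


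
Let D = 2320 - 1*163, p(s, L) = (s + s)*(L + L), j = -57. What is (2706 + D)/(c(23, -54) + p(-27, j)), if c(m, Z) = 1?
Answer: 4863/6157 ≈ 0.78983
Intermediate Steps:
p(s, L) = 4*L*s (p(s, L) = (2*s)*(2*L) = 4*L*s)
D = 2157 (D = 2320 - 163 = 2157)
(2706 + D)/(c(23, -54) + p(-27, j)) = (2706 + 2157)/(1 + 4*(-57)*(-27)) = 4863/(1 + 6156) = 4863/6157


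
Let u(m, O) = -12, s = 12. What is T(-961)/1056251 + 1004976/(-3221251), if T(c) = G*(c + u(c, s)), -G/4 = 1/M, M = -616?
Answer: -2123054514851/6804899180002 ≈ -0.31199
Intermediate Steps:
G = 1/154 (G = -4/(-616) = -4*(-1/616) = 1/154 ≈ 0.0064935)
T(c) = -6/77 + c/154 (T(c) = (c - 12)/154 = (-12 + c)/154 = -6/77 + c/154)
T(-961)/1056251 + 1004976/(-3221251) = (-6/77 + (1/154)*(-961))/1056251 + 1004976/(-3221251) = (-6/77 - 961/154)*(1/1056251) + 1004976*(-1/3221251) = -139/22*1/1056251 - 1004976/3221251 = -139/23237522 - 1004976/3221251 = -2123054514851/6804899180002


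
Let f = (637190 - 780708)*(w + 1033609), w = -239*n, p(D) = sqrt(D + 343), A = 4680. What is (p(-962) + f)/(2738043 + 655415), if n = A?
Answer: 6093128449/1696729 + I*sqrt(619)/3393458 ≈ 3591.1 + 7.3317e-6*I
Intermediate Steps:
p(D) = sqrt(343 + D)
n = 4680
w = -1118520 (w = -239*4680 = -1118520)
f = 12186256898 (f = (637190 - 780708)*(-1118520 + 1033609) = -143518*(-84911) = 12186256898)
(p(-962) + f)/(2738043 + 655415) = (sqrt(343 - 962) + 12186256898)/(2738043 + 655415) = (sqrt(-619) + 12186256898)/3393458 = (I*sqrt(619) + 12186256898)*(1/3393458) = (12186256898 + I*sqrt(619))*(1/3393458) = 6093128449/1696729 + I*sqrt(619)/3393458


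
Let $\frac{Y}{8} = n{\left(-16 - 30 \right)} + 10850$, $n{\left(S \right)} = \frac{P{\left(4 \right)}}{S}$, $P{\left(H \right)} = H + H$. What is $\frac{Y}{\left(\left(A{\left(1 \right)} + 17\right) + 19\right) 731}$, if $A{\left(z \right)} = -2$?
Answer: $\frac{998184}{285821} \approx 3.4923$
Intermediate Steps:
$P{\left(H \right)} = 2 H$
$n{\left(S \right)} = \frac{8}{S}$ ($n{\left(S \right)} = \frac{2 \cdot 4}{S} = \frac{8}{S}$)
$Y = \frac{1996368}{23}$ ($Y = 8 \left(\frac{8}{-16 - 30} + 10850\right) = 8 \left(\frac{8}{-46} + 10850\right) = 8 \left(8 \left(- \frac{1}{46}\right) + 10850\right) = 8 \left(- \frac{4}{23} + 10850\right) = 8 \cdot \frac{249546}{23} = \frac{1996368}{23} \approx 86799.0$)
$\frac{Y}{\left(\left(A{\left(1 \right)} + 17\right) + 19\right) 731} = \frac{1996368}{23 \left(\left(-2 + 17\right) + 19\right) 731} = \frac{1996368}{23 \left(15 + 19\right) 731} = \frac{1996368}{23 \cdot 34 \cdot 731} = \frac{1996368}{23 \cdot 24854} = \frac{1996368}{23} \cdot \frac{1}{24854} = \frac{998184}{285821}$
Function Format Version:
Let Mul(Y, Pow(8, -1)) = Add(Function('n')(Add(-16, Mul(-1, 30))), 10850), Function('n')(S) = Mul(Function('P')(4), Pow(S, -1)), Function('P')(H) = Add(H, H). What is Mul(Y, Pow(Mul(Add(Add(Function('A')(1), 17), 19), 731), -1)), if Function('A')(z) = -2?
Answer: Rational(998184, 285821) ≈ 3.4923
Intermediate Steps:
Function('P')(H) = Mul(2, H)
Function('n')(S) = Mul(8, Pow(S, -1)) (Function('n')(S) = Mul(Mul(2, 4), Pow(S, -1)) = Mul(8, Pow(S, -1)))
Y = Rational(1996368, 23) (Y = Mul(8, Add(Mul(8, Pow(Add(-16, Mul(-1, 30)), -1)), 10850)) = Mul(8, Add(Mul(8, Pow(Add(-16, -30), -1)), 10850)) = Mul(8, Add(Mul(8, Pow(-46, -1)), 10850)) = Mul(8, Add(Mul(8, Rational(-1, 46)), 10850)) = Mul(8, Add(Rational(-4, 23), 10850)) = Mul(8, Rational(249546, 23)) = Rational(1996368, 23) ≈ 86799.)
Mul(Y, Pow(Mul(Add(Add(Function('A')(1), 17), 19), 731), -1)) = Mul(Rational(1996368, 23), Pow(Mul(Add(Add(-2, 17), 19), 731), -1)) = Mul(Rational(1996368, 23), Pow(Mul(Add(15, 19), 731), -1)) = Mul(Rational(1996368, 23), Pow(Mul(34, 731), -1)) = Mul(Rational(1996368, 23), Pow(24854, -1)) = Mul(Rational(1996368, 23), Rational(1, 24854)) = Rational(998184, 285821)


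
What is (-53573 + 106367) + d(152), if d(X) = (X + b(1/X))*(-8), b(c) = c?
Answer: 979981/19 ≈ 51578.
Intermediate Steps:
d(X) = -8*X - 8/X (d(X) = (X + 1/X)*(-8) = -8*X - 8/X)
(-53573 + 106367) + d(152) = (-53573 + 106367) + (-8*152 - 8/152) = 52794 + (-1216 - 8*1/152) = 52794 + (-1216 - 1/19) = 52794 - 23105/19 = 979981/19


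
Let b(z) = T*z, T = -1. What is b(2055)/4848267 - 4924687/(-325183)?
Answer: 7958509738788/525524669287 ≈ 15.144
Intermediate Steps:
b(z) = -z
b(2055)/4848267 - 4924687/(-325183) = -1*2055/4848267 - 4924687/(-325183) = -2055*1/4848267 - 4924687*(-1/325183) = -685/1616089 + 4924687/325183 = 7958509738788/525524669287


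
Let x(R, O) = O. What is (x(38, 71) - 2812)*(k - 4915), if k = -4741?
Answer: 26467096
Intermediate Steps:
(x(38, 71) - 2812)*(k - 4915) = (71 - 2812)*(-4741 - 4915) = -2741*(-9656) = 26467096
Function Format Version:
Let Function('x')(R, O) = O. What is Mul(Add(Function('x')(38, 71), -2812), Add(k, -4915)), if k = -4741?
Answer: 26467096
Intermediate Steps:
Mul(Add(Function('x')(38, 71), -2812), Add(k, -4915)) = Mul(Add(71, -2812), Add(-4741, -4915)) = Mul(-2741, -9656) = 26467096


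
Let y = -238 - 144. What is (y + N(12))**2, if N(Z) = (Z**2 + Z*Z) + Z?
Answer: 6724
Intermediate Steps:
N(Z) = Z + 2*Z**2 (N(Z) = (Z**2 + Z**2) + Z = 2*Z**2 + Z = Z + 2*Z**2)
y = -382
(y + N(12))**2 = (-382 + 12*(1 + 2*12))**2 = (-382 + 12*(1 + 24))**2 = (-382 + 12*25)**2 = (-382 + 300)**2 = (-82)**2 = 6724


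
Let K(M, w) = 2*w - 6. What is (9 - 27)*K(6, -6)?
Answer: 324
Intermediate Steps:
K(M, w) = -6 + 2*w
(9 - 27)*K(6, -6) = (9 - 27)*(-6 + 2*(-6)) = -18*(-6 - 12) = -18*(-18) = 324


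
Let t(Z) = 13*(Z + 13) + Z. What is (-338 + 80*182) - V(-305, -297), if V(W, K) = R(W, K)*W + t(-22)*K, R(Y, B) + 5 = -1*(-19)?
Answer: -22791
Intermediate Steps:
t(Z) = 169 + 14*Z (t(Z) = 13*(13 + Z) + Z = (169 + 13*Z) + Z = 169 + 14*Z)
R(Y, B) = 14 (R(Y, B) = -5 - 1*(-19) = -5 + 19 = 14)
V(W, K) = -139*K + 14*W (V(W, K) = 14*W + (169 + 14*(-22))*K = 14*W + (169 - 308)*K = 14*W - 139*K = -139*K + 14*W)
(-338 + 80*182) - V(-305, -297) = (-338 + 80*182) - (-139*(-297) + 14*(-305)) = (-338 + 14560) - (41283 - 4270) = 14222 - 1*37013 = 14222 - 37013 = -22791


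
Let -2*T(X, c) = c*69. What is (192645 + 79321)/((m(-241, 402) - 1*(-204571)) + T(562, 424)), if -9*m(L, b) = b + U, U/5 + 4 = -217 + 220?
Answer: 1223847/854545 ≈ 1.4322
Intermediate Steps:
T(X, c) = -69*c/2 (T(X, c) = -c*69/2 = -69*c/2)
U = -5 (U = -20 + 5*(-217 + 220) = -20 + 5*3 = -20 + 15 = -5)
m(L, b) = 5/9 - b/9 (m(L, b) = -(b - 5)/9 = -(-5 + b)/9 = 5/9 - b/9)
(192645 + 79321)/((m(-241, 402) - 1*(-204571)) + T(562, 424)) = (192645 + 79321)/(((5/9 - 1/9*402) - 1*(-204571)) - 69/2*424) = 271966/(((5/9 - 134/3) + 204571) - 14628) = 271966/((-397/9 + 204571) - 14628) = 271966/(1840742/9 - 14628) = 271966/(1709090/9) = 271966*(9/1709090) = 1223847/854545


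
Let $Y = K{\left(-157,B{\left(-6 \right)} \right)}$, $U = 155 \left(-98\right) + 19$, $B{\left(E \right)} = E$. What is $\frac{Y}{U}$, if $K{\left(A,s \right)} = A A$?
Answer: $- \frac{24649}{15171} \approx -1.6247$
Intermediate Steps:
$K{\left(A,s \right)} = A^{2}$
$U = -15171$ ($U = -15190 + 19 = -15171$)
$Y = 24649$ ($Y = \left(-157\right)^{2} = 24649$)
$\frac{Y}{U} = \frac{24649}{-15171} = 24649 \left(- \frac{1}{15171}\right) = - \frac{24649}{15171}$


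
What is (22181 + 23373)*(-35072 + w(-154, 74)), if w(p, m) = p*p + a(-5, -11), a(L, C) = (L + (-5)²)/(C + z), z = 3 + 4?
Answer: -517538994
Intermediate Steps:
z = 7
a(L, C) = (25 + L)/(7 + C) (a(L, C) = (L + (-5)²)/(C + 7) = (L + 25)/(7 + C) = (25 + L)/(7 + C))
w(p, m) = -5 + p² (w(p, m) = p*p + (25 - 5)/(7 - 11) = p² + 20/(-4) = p² - ¼*20 = p² - 5 = -5 + p²)
(22181 + 23373)*(-35072 + w(-154, 74)) = (22181 + 23373)*(-35072 + (-5 + (-154)²)) = 45554*(-35072 + (-5 + 23716)) = 45554*(-35072 + 23711) = 45554*(-11361) = -517538994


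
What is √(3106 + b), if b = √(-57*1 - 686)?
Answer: √(3106 + I*√743) ≈ 55.732 + 0.2445*I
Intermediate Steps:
b = I*√743 (b = √(-57 - 686) = √(-743) = I*√743 ≈ 27.258*I)
√(3106 + b) = √(3106 + I*√743)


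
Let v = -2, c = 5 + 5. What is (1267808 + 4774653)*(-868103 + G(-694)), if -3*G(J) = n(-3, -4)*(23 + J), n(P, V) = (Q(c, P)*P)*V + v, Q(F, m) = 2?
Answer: -15647236755167/3 ≈ -5.2157e+12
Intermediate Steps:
c = 10
n(P, V) = -2 + 2*P*V (n(P, V) = (2*P)*V - 2 = 2*P*V - 2 = -2 + 2*P*V)
G(J) = -506/3 - 22*J/3 (G(J) = -(-2 + 2*(-3)*(-4))*(23 + J)/3 = -(-2 + 24)*(23 + J)/3 = -22*(23 + J)/3 = -(506 + 22*J)/3 = -506/3 - 22*J/3)
(1267808 + 4774653)*(-868103 + G(-694)) = (1267808 + 4774653)*(-868103 + (-506/3 - 22/3*(-694))) = 6042461*(-868103 + (-506/3 + 15268/3)) = 6042461*(-868103 + 14762/3) = 6042461*(-2589547/3) = -15647236755167/3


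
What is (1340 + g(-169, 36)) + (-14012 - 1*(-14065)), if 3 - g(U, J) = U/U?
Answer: 1395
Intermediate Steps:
g(U, J) = 2 (g(U, J) = 3 - U/U = 3 - 1*1 = 3 - 1 = 2)
(1340 + g(-169, 36)) + (-14012 - 1*(-14065)) = (1340 + 2) + (-14012 - 1*(-14065)) = 1342 + (-14012 + 14065) = 1342 + 53 = 1395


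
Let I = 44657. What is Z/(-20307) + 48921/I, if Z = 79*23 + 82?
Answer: 302878368/302283233 ≈ 1.0020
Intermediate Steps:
Z = 1899 (Z = 1817 + 82 = 1899)
Z/(-20307) + 48921/I = 1899/(-20307) + 48921/44657 = 1899*(-1/20307) + 48921*(1/44657) = -633/6769 + 48921/44657 = 302878368/302283233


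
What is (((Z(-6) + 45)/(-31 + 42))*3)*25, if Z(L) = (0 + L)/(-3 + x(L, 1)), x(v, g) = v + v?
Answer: 3405/11 ≈ 309.55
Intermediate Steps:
x(v, g) = 2*v
Z(L) = L/(-3 + 2*L) (Z(L) = (0 + L)/(-3 + 2*L) = L/(-3 + 2*L))
(((Z(-6) + 45)/(-31 + 42))*3)*25 = (((-6/(-3 + 2*(-6)) + 45)/(-31 + 42))*3)*25 = (((-6/(-3 - 12) + 45)/11)*3)*25 = (((-6/(-15) + 45)*(1/11))*3)*25 = (((-6*(-1/15) + 45)*(1/11))*3)*25 = (((⅖ + 45)*(1/11))*3)*25 = (((227/5)*(1/11))*3)*25 = ((227/55)*3)*25 = (681/55)*25 = 3405/11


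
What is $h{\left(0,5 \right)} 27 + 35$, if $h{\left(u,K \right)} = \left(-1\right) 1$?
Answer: $8$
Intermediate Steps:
$h{\left(u,K \right)} = -1$
$h{\left(0,5 \right)} 27 + 35 = \left(-1\right) 27 + 35 = -27 + 35 = 8$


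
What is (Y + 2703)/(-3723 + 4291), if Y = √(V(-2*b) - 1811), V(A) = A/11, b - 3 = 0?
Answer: 2703/568 + I*√219197/6248 ≈ 4.7588 + 0.074934*I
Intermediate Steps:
b = 3 (b = 3 + 0 = 3)
V(A) = A/11 (V(A) = A*(1/11) = A/11)
Y = I*√219197/11 (Y = √((-2*3)/11 - 1811) = √((1/11)*(-6) - 1811) = √(-6/11 - 1811) = √(-19927/11) = I*√219197/11 ≈ 42.562*I)
(Y + 2703)/(-3723 + 4291) = (I*√219197/11 + 2703)/(-3723 + 4291) = (2703 + I*√219197/11)/568 = (2703 + I*√219197/11)*(1/568) = 2703/568 + I*√219197/6248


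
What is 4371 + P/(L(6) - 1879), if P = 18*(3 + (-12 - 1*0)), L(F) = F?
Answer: 8187045/1873 ≈ 4371.1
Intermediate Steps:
P = -162 (P = 18*(3 + (-12 + 0)) = 18*(3 - 12) = 18*(-9) = -162)
4371 + P/(L(6) - 1879) = 4371 - 162/(6 - 1879) = 4371 - 162/(-1873) = 4371 - 162*(-1/1873) = 4371 + 162/1873 = 8187045/1873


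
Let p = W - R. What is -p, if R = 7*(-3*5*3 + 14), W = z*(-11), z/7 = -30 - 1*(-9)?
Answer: -1834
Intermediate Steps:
z = -147 (z = 7*(-30 - 1*(-9)) = 7*(-30 + 9) = 7*(-21) = -147)
W = 1617 (W = -147*(-11) = 1617)
R = -217 (R = 7*(-15*3 + 14) = 7*(-45 + 14) = 7*(-31) = -217)
p = 1834 (p = 1617 - 1*(-217) = 1617 + 217 = 1834)
-p = -1*1834 = -1834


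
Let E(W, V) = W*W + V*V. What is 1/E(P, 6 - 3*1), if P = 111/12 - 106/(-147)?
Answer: 345744/37486465 ≈ 0.0092232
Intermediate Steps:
P = 5863/588 (P = 111*(1/12) - 106*(-1/147) = 37/4 + 106/147 = 5863/588 ≈ 9.9711)
E(W, V) = V² + W² (E(W, V) = W² + V² = V² + W²)
1/E(P, 6 - 3*1) = 1/((6 - 3*1)² + (5863/588)²) = 1/((6 - 3)² + 34374769/345744) = 1/(3² + 34374769/345744) = 1/(9 + 34374769/345744) = 1/(37486465/345744) = 345744/37486465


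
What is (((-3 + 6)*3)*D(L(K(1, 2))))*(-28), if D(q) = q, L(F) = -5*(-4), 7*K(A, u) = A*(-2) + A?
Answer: -5040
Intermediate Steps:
K(A, u) = -A/7 (K(A, u) = (A*(-2) + A)/7 = (-2*A + A)/7 = (-A)/7 = -A/7)
L(F) = 20
(((-3 + 6)*3)*D(L(K(1, 2))))*(-28) = (((-3 + 6)*3)*20)*(-28) = ((3*3)*20)*(-28) = (9*20)*(-28) = 180*(-28) = -5040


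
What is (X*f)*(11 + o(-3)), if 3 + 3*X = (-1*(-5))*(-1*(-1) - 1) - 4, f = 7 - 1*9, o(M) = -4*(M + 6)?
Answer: -14/3 ≈ -4.6667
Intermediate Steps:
o(M) = -24 - 4*M (o(M) = -4*(6 + M) = -24 - 4*M)
f = -2 (f = 7 - 9 = -2)
X = -7/3 (X = -1 + ((-1*(-5))*(-1*(-1) - 1) - 4)/3 = -1 + (5*(1 - 1) - 4)/3 = -1 + (5*0 - 4)/3 = -1 + (0 - 4)/3 = -1 + (⅓)*(-4) = -1 - 4/3 = -7/3 ≈ -2.3333)
(X*f)*(11 + o(-3)) = (-7/3*(-2))*(11 + (-24 - 4*(-3))) = 14*(11 + (-24 + 12))/3 = 14*(11 - 12)/3 = (14/3)*(-1) = -14/3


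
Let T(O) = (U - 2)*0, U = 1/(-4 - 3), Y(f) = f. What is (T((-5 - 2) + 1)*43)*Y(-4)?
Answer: 0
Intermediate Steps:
U = -⅐ (U = 1/(-7) = -⅐ ≈ -0.14286)
T(O) = 0 (T(O) = (-⅐ - 2)*0 = -15/7*0 = 0)
(T((-5 - 2) + 1)*43)*Y(-4) = (0*43)*(-4) = 0*(-4) = 0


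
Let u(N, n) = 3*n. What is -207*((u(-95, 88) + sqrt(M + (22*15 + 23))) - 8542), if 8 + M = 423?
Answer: 1713546 - 3312*sqrt(3) ≈ 1.7078e+6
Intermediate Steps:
M = 415 (M = -8 + 423 = 415)
-207*((u(-95, 88) + sqrt(M + (22*15 + 23))) - 8542) = -207*((3*88 + sqrt(415 + (22*15 + 23))) - 8542) = -207*((264 + sqrt(415 + (330 + 23))) - 8542) = -207*((264 + sqrt(415 + 353)) - 8542) = -207*((264 + sqrt(768)) - 8542) = -207*((264 + 16*sqrt(3)) - 8542) = -207*(-8278 + 16*sqrt(3)) = 1713546 - 3312*sqrt(3)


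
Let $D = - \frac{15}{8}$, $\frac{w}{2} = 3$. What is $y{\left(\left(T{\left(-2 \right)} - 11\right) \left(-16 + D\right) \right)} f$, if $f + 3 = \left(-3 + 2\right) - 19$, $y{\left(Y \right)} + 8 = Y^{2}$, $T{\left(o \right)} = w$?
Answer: $- \frac{11746399}{64} \approx -1.8354 \cdot 10^{5}$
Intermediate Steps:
$w = 6$ ($w = 2 \cdot 3 = 6$)
$T{\left(o \right)} = 6$
$D = - \frac{15}{8}$ ($D = \left(-15\right) \frac{1}{8} = - \frac{15}{8} \approx -1.875$)
$y{\left(Y \right)} = -8 + Y^{2}$
$f = -23$ ($f = -3 + \left(\left(-3 + 2\right) - 19\right) = -3 - 20 = -23$)
$y{\left(\left(T{\left(-2 \right)} - 11\right) \left(-16 + D\right) \right)} f = \left(-8 + \left(\left(6 - 11\right) \left(-16 - \frac{15}{8}\right)\right)^{2}\right) \left(-23\right) = \left(-8 + \left(\left(-5\right) \left(- \frac{143}{8}\right)\right)^{2}\right) \left(-23\right) = \left(-8 + \left(\frac{715}{8}\right)^{2}\right) \left(-23\right) = \left(-8 + \frac{511225}{64}\right) \left(-23\right) = \frac{510713}{64} \left(-23\right) = - \frac{11746399}{64}$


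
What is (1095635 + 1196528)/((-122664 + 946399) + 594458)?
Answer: 2292163/1418193 ≈ 1.6163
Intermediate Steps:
(1095635 + 1196528)/((-122664 + 946399) + 594458) = 2292163/(823735 + 594458) = 2292163/1418193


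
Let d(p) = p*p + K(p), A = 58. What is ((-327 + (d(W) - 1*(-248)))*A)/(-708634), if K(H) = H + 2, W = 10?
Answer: -957/354317 ≈ -0.0027010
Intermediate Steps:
K(H) = 2 + H
d(p) = 2 + p + p**2 (d(p) = p*p + (2 + p) = p**2 + (2 + p) = 2 + p + p**2)
((-327 + (d(W) - 1*(-248)))*A)/(-708634) = ((-327 + ((2 + 10 + 10**2) - 1*(-248)))*58)/(-708634) = ((-327 + ((2 + 10 + 100) + 248))*58)*(-1/708634) = ((-327 + (112 + 248))*58)*(-1/708634) = ((-327 + 360)*58)*(-1/708634) = (33*58)*(-1/708634) = 1914*(-1/708634) = -957/354317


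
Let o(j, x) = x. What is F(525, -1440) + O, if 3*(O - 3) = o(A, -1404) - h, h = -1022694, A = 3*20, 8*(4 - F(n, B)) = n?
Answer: 2722971/8 ≈ 3.4037e+5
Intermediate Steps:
F(n, B) = 4 - n/8
A = 60
O = 340433 (O = 3 + (-1404 - 1*(-1022694))/3 = 3 + (-1404 + 1022694)/3 = 3 + (⅓)*1021290 = 3 + 340430 = 340433)
F(525, -1440) + O = (4 - ⅛*525) + 340433 = (4 - 525/8) + 340433 = -493/8 + 340433 = 2722971/8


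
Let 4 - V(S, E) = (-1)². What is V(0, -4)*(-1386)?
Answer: -4158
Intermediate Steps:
V(S, E) = 3 (V(S, E) = 4 - 1*(-1)² = 4 - 1*1 = 4 - 1 = 3)
V(0, -4)*(-1386) = 3*(-1386) = -4158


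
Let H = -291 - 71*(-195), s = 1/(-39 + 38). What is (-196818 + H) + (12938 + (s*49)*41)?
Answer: -172335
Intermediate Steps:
s = -1 (s = 1/(-1) = -1)
H = 13554 (H = -291 + 13845 = 13554)
(-196818 + H) + (12938 + (s*49)*41) = (-196818 + 13554) + (12938 - 1*49*41) = -183264 + (12938 - 49*41) = -183264 + (12938 - 2009) = -183264 + 10929 = -172335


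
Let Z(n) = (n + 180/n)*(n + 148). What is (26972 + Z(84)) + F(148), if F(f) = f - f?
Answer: 328700/7 ≈ 46957.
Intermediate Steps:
F(f) = 0
Z(n) = (148 + n)*(n + 180/n) (Z(n) = (n + 180/n)*(148 + n) = (148 + n)*(n + 180/n))
(26972 + Z(84)) + F(148) = (26972 + (180 + 84² + 148*84 + 26640/84)) + 0 = (26972 + (180 + 7056 + 12432 + 26640*(1/84))) + 0 = (26972 + (180 + 7056 + 12432 + 2220/7)) + 0 = (26972 + 139896/7) + 0 = 328700/7 + 0 = 328700/7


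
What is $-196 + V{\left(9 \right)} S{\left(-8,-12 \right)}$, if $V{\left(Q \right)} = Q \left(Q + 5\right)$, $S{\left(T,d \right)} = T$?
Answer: $-1204$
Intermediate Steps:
$V{\left(Q \right)} = Q \left(5 + Q\right)$
$-196 + V{\left(9 \right)} S{\left(-8,-12 \right)} = -196 + 9 \left(5 + 9\right) \left(-8\right) = -196 + 9 \cdot 14 \left(-8\right) = -196 + 126 \left(-8\right) = -196 - 1008 = -1204$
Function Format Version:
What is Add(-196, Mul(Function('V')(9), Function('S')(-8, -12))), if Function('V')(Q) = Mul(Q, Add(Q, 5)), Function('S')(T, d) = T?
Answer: -1204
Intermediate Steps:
Function('V')(Q) = Mul(Q, Add(5, Q))
Add(-196, Mul(Function('V')(9), Function('S')(-8, -12))) = Add(-196, Mul(Mul(9, Add(5, 9)), -8)) = Add(-196, Mul(Mul(9, 14), -8)) = Add(-196, Mul(126, -8)) = Add(-196, -1008) = -1204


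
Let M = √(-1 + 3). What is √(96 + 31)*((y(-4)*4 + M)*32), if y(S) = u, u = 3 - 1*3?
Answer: 32*√254 ≈ 510.00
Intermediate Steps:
u = 0 (u = 3 - 3 = 0)
y(S) = 0
M = √2 ≈ 1.4142
√(96 + 31)*((y(-4)*4 + M)*32) = √(96 + 31)*((0*4 + √2)*32) = √127*((0 + √2)*32) = √127*(√2*32) = √127*(32*√2) = 32*√254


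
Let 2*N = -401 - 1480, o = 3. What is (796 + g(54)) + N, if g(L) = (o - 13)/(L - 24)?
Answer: -869/6 ≈ -144.83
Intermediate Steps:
N = -1881/2 (N = (-401 - 1480)/2 = (½)*(-1881) = -1881/2 ≈ -940.50)
g(L) = -10/(-24 + L) (g(L) = (3 - 13)/(L - 24) = -10/(-24 + L))
(796 + g(54)) + N = (796 - 10/(-24 + 54)) - 1881/2 = (796 - 10/30) - 1881/2 = (796 - 10*1/30) - 1881/2 = (796 - ⅓) - 1881/2 = 2387/3 - 1881/2 = -869/6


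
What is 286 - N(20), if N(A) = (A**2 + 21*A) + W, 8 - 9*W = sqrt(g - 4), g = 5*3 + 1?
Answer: -4814/9 + 2*sqrt(3)/9 ≈ -534.50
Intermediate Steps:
g = 16 (g = 15 + 1 = 16)
W = 8/9 - 2*sqrt(3)/9 (W = 8/9 - sqrt(16 - 4)/9 = 8/9 - 2*sqrt(3)/9 ≈ 0.50399)
N(A) = 8/9 + A**2 + 21*A - 2*sqrt(3)/9 (N(A) = (A**2 + 21*A) + (8/9 - 2*sqrt(3)/9) = 8/9 + A**2 + 21*A - 2*sqrt(3)/9)
286 - N(20) = 286 - (8/9 + 20**2 + 21*20 - 2*sqrt(3)/9) = 286 - (8/9 + 400 + 420 - 2*sqrt(3)/9) = 286 - (7388/9 - 2*sqrt(3)/9) = 286 + (-7388/9 + 2*sqrt(3)/9) = -4814/9 + 2*sqrt(3)/9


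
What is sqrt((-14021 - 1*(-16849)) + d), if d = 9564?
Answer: 2*sqrt(3098) ≈ 111.32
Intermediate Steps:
sqrt((-14021 - 1*(-16849)) + d) = sqrt((-14021 - 1*(-16849)) + 9564) = sqrt((-14021 + 16849) + 9564) = sqrt(2828 + 9564) = sqrt(12392) = 2*sqrt(3098)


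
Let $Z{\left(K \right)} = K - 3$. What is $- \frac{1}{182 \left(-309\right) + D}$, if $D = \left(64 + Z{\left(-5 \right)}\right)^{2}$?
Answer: $\frac{1}{53102} \approx 1.8832 \cdot 10^{-5}$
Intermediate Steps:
$Z{\left(K \right)} = -3 + K$ ($Z{\left(K \right)} = K - 3 = -3 + K$)
$D = 3136$ ($D = \left(64 - 8\right)^{2} = 56^{2} = 3136$)
$- \frac{1}{182 \left(-309\right) + D} = - \frac{1}{182 \left(-309\right) + 3136} = - \frac{1}{-56238 + 3136} = - \frac{1}{-53102} = \left(-1\right) \left(- \frac{1}{53102}\right) = \frac{1}{53102}$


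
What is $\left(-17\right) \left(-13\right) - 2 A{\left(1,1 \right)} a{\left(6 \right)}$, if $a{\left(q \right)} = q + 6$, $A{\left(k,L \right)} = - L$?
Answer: $5304$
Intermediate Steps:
$a{\left(q \right)} = 6 + q$
$\left(-17\right) \left(-13\right) - 2 A{\left(1,1 \right)} a{\left(6 \right)} = \left(-17\right) \left(-13\right) - 2 \left(\left(-1\right) 1\right) \left(6 + 6\right) = 221 \left(-2\right) \left(-1\right) 12 = 221 \cdot 2 \cdot 12 = 221 \cdot 24 = 5304$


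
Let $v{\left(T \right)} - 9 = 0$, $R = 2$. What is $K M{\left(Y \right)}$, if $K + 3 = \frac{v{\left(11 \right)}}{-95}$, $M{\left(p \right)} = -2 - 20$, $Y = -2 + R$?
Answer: $\frac{6468}{95} \approx 68.084$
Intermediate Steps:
$v{\left(T \right)} = 9$ ($v{\left(T \right)} = 9 + 0 = 9$)
$Y = 0$ ($Y = -2 + 2 = 0$)
$M{\left(p \right)} = -22$ ($M{\left(p \right)} = -2 - 20 = -22$)
$K = - \frac{294}{95}$ ($K = -3 + \frac{9}{-95} = -3 + 9 \left(- \frac{1}{95}\right) = -3 - \frac{9}{95} = - \frac{294}{95} \approx -3.0947$)
$K M{\left(Y \right)} = \left(- \frac{294}{95}\right) \left(-22\right) = \frac{6468}{95}$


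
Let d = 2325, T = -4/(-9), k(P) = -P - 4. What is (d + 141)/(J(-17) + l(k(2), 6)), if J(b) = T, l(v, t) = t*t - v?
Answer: 11097/191 ≈ 58.099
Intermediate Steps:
k(P) = -4 - P
T = 4/9 (T = -4*(-⅑) = 4/9 ≈ 0.44444)
l(v, t) = t² - v
J(b) = 4/9
(d + 141)/(J(-17) + l(k(2), 6)) = (2325 + 141)/(4/9 + (6² - (-4 - 1*2))) = 2466/(4/9 + (36 - (-4 - 2))) = 2466/(4/9 + (36 - 1*(-6))) = 2466/(4/9 + (36 + 6)) = 2466/(4/9 + 42) = 2466/(382/9) = 2466*(9/382) = 11097/191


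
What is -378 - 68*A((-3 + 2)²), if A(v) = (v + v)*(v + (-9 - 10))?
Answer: 2070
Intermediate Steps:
A(v) = 2*v*(-19 + v) (A(v) = (2*v)*(v - 19) = (2*v)*(-19 + v) = 2*v*(-19 + v))
-378 - 68*A((-3 + 2)²) = -378 - 136*(-3 + 2)²*(-19 + (-3 + 2)²) = -378 - 136*(-1)²*(-19 + (-1)²) = -378 - 136*(-19 + 1) = -378 - 136*(-18) = -378 - 68*(-36) = -378 + 2448 = 2070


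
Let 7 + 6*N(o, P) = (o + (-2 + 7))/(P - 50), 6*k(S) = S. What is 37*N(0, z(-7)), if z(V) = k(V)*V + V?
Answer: -76997/1758 ≈ -43.798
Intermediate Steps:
k(S) = S/6
z(V) = V + V²/6 (z(V) = (V/6)*V + V = V²/6 + V = V + V²/6)
N(o, P) = -7/6 + (5 + o)/(6*(-50 + P)) (N(o, P) = -7/6 + ((o + (-2 + 7))/(P - 50))/6 = -7/6 + ((o + 5)/(-50 + P))/6 = -7/6 + ((5 + o)/(-50 + P))/6 = -7/6 + (5 + o)/(6*(-50 + P)))
37*N(0, z(-7)) = 37*((355 + 0 - 7*(-7)*(6 - 7)/6)/(6*(-50 + (⅙)*(-7)*(6 - 7)))) = 37*((355 + 0 - 7*(-7)*(-1)/6)/(6*(-50 + (⅙)*(-7)*(-1)))) = 37*((355 + 0 - 7*7/6)/(6*(-50 + 7/6))) = 37*((355 + 0 - 49/6)/(6*(-293/6))) = 37*((⅙)*(-6/293)*(2081/6)) = 37*(-2081/1758) = -76997/1758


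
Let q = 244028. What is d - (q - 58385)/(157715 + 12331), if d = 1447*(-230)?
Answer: -6288132767/18894 ≈ -3.3281e+5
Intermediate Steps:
d = -332810
d - (q - 58385)/(157715 + 12331) = -332810 - (244028 - 58385)/(157715 + 12331) = -332810 - 185643/170046 = -332810 - 1*20627/18894 = -332810 - 20627/18894 = -6288132767/18894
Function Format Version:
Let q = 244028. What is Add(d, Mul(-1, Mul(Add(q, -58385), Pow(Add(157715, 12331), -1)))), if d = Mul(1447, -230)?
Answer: Rational(-6288132767, 18894) ≈ -3.3281e+5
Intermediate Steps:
d = -332810
Add(d, Mul(-1, Mul(Add(q, -58385), Pow(Add(157715, 12331), -1)))) = Add(-332810, Mul(-1, Mul(Add(244028, -58385), Pow(Add(157715, 12331), -1)))) = Add(-332810, Mul(-1, Mul(185643, Pow(170046, -1)))) = Add(-332810, Mul(-1, Mul(185643, Rational(1, 170046)))) = Add(-332810, Mul(-1, Rational(20627, 18894))) = Add(-332810, Rational(-20627, 18894)) = Rational(-6288132767, 18894)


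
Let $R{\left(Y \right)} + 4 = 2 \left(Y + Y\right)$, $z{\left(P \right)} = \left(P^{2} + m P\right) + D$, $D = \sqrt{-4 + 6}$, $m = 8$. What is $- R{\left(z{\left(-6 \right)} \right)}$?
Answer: $52 - 4 \sqrt{2} \approx 46.343$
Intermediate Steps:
$D = \sqrt{2} \approx 1.4142$
$z{\left(P \right)} = \sqrt{2} + P^{2} + 8 P$ ($z{\left(P \right)} = \left(P^{2} + 8 P\right) + \sqrt{2} = \sqrt{2} + P^{2} + 8 P$)
$R{\left(Y \right)} = -4 + 4 Y$ ($R{\left(Y \right)} = -4 + 2 \left(Y + Y\right) = -4 + 2 \cdot 2 Y = -4 + 4 Y$)
$- R{\left(z{\left(-6 \right)} \right)} = - (-4 + 4 \left(\sqrt{2} + \left(-6\right)^{2} + 8 \left(-6\right)\right)) = - (-4 + 4 \left(\sqrt{2} + 36 - 48\right)) = - (-4 + 4 \left(-12 + \sqrt{2}\right)) = - (-4 - \left(48 - 4 \sqrt{2}\right)) = - (-52 + 4 \sqrt{2}) = 52 - 4 \sqrt{2}$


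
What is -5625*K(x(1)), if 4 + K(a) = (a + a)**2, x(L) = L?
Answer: 0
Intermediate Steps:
K(a) = -4 + 4*a**2 (K(a) = -4 + (a + a)**2 = -4 + (2*a)**2 = -4 + 4*a**2)
-5625*K(x(1)) = -5625*(-4 + 4*1**2) = -5625*(-4 + 4*1) = -5625*(-4 + 4) = -5625*0 = 0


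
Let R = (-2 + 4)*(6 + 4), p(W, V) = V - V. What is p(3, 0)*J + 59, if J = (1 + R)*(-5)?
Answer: 59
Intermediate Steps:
p(W, V) = 0
R = 20 (R = 2*10 = 20)
J = -105 (J = (1 + 20)*(-5) = 21*(-5) = -105)
p(3, 0)*J + 59 = 0*(-105) + 59 = 0 + 59 = 59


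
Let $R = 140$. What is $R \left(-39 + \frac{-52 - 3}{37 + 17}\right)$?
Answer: $- \frac{151270}{27} \approx -5602.6$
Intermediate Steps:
$R \left(-39 + \frac{-52 - 3}{37 + 17}\right) = 140 \left(-39 + \frac{-52 - 3}{37 + 17}\right) = 140 \left(-39 - \frac{55}{54}\right) = 140 \left(- \frac{2161}{54}\right) = - \frac{151270}{27}$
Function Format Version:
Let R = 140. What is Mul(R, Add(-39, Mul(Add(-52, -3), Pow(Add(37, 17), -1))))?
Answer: Rational(-151270, 27) ≈ -5602.6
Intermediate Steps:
Mul(R, Add(-39, Mul(Add(-52, -3), Pow(Add(37, 17), -1)))) = Mul(140, Add(-39, Mul(Add(-52, -3), Pow(Add(37, 17), -1)))) = Mul(140, Add(-39, Mul(-55, Pow(54, -1)))) = Mul(140, Add(-39, Mul(-55, Rational(1, 54)))) = Mul(140, Add(-39, Rational(-55, 54))) = Mul(140, Rational(-2161, 54)) = Rational(-151270, 27)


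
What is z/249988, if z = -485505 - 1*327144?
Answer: -812649/249988 ≈ -3.2508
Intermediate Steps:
z = -812649 (z = -485505 - 327144 = -812649)
z/249988 = -812649/249988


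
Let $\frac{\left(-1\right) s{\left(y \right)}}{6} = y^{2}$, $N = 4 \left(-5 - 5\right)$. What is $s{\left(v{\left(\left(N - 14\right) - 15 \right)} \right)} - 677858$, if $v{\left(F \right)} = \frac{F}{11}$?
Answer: $- \frac{82049384}{121} \approx -6.7809 \cdot 10^{5}$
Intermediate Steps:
$N = -40$ ($N = 4 \left(-10\right) = -40$)
$v{\left(F \right)} = \frac{F}{11}$ ($v{\left(F \right)} = F \frac{1}{11} = \frac{F}{11}$)
$s{\left(y \right)} = - 6 y^{2}$
$s{\left(v{\left(\left(N - 14\right) - 15 \right)} \right)} - 677858 = - 6 \left(\frac{\left(-40 - 14\right) - 15}{11}\right)^{2} - 677858 = - 6 \left(\frac{-54 - 15}{11}\right)^{2} - 677858 = - 6 \left(\frac{1}{11} \left(-69\right)\right)^{2} - 677858 = - 6 \left(- \frac{69}{11}\right)^{2} - 677858 = \left(-6\right) \frac{4761}{121} - 677858 = - \frac{28566}{121} - 677858 = - \frac{82049384}{121}$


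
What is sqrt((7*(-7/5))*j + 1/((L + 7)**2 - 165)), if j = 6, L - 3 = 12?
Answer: I*sqrt(149580695)/1595 ≈ 7.6679*I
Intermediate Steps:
L = 15 (L = 3 + 12 = 15)
sqrt((7*(-7/5))*j + 1/((L + 7)**2 - 165)) = sqrt((7*(-7/5))*6 + 1/((15 + 7)**2 - 165)) = sqrt((7*(-7*1/5))*6 + 1/(22**2 - 165)) = sqrt((7*(-7/5))*6 + 1/(484 - 165)) = sqrt(-49/5*6 + 1/319) = sqrt(-294/5 + 1/319) = sqrt(-93781/1595) = I*sqrt(149580695)/1595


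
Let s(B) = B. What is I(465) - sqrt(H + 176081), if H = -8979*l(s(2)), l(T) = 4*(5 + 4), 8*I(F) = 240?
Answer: 30 - I*sqrt(147163) ≈ 30.0 - 383.62*I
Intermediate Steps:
I(F) = 30 (I(F) = (1/8)*240 = 30)
l(T) = 36 (l(T) = 4*9 = 36)
H = -323244 (H = -8979*36 = -323244)
I(465) - sqrt(H + 176081) = 30 - sqrt(-323244 + 176081) = 30 - sqrt(-147163) = 30 - I*sqrt(147163)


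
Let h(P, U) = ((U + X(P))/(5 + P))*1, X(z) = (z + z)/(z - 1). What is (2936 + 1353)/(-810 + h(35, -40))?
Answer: -583304/110289 ≈ -5.2889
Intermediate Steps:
X(z) = 2*z/(-1 + z) (X(z) = (2*z)/(-1 + z) = 2*z/(-1 + z))
h(P, U) = (U + 2*P/(-1 + P))/(5 + P) (h(P, U) = ((U + 2*P/(-1 + P))/(5 + P))*1 = (U + 2*P/(-1 + P))/(5 + P))
(2936 + 1353)/(-810 + h(35, -40)) = (2936 + 1353)/(-810 + (2*35 - 40*(-1 + 35))/((-1 + 35)*(5 + 35))) = 4289/(-810 + (70 - 40*34)/(34*40)) = 4289/(-810 + (1/34)*(1/40)*(70 - 1360)) = 4289/(-810 + (1/34)*(1/40)*(-1290)) = 4289/(-810 - 129/136) = 4289/(-110289/136) = 4289*(-136/110289) = -583304/110289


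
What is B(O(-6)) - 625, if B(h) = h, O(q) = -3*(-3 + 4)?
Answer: -628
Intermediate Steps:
O(q) = -3 (O(q) = -3*1 = -3)
B(O(-6)) - 625 = -3 - 625 = -628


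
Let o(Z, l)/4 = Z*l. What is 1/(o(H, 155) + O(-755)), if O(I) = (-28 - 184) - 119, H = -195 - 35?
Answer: -1/142931 ≈ -6.9964e-6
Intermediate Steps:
H = -230
o(Z, l) = 4*Z*l (o(Z, l) = 4*(Z*l) = 4*Z*l)
O(I) = -331 (O(I) = -212 - 119 = -331)
1/(o(H, 155) + O(-755)) = 1/(4*(-230)*155 - 331) = 1/(-142600 - 331) = 1/(-142931) = -1/142931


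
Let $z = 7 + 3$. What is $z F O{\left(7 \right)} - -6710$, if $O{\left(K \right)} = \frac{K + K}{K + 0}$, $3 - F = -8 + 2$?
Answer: $6890$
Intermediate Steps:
$F = 9$ ($F = 3 - \left(-8 + 2\right) = 3 - -6 = 3 + 6 = 9$)
$O{\left(K \right)} = 2$ ($O{\left(K \right)} = \frac{2 K}{K} = 2$)
$z = 10$
$z F O{\left(7 \right)} - -6710 = 10 \cdot 9 \cdot 2 - -6710 = 90 \cdot 2 + 6710 = 180 + 6710 = 6890$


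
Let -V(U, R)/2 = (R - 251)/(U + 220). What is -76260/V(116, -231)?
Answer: -6405840/241 ≈ -26580.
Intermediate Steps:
V(U, R) = -2*(-251 + R)/(220 + U) (V(U, R) = -2*(R - 251)/(U + 220) = -2*(-251 + R)/(220 + U))
-76260/V(116, -231) = -76260*(220 + 116)/(2*(251 - 1*(-231))) = -76260*168/(251 + 231) = -76260/(2*(1/336)*482) = -76260/241/84 = -76260*84/241 = -6405840/241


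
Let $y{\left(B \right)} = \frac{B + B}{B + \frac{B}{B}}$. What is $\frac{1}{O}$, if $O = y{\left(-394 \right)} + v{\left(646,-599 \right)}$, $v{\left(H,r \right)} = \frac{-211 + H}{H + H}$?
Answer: $\frac{507756}{1189051} \approx 0.42703$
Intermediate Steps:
$y{\left(B \right)} = \frac{2 B}{1 + B}$ ($y{\left(B \right)} = \frac{2 B}{B + 1} = \frac{2 B}{1 + B}$)
$v{\left(H,r \right)} = \frac{-211 + H}{2 H}$
$O = \frac{1189051}{507756}$ ($O = 2 \left(-394\right) \frac{1}{1 - 394} + \frac{-211 + 646}{2 \cdot 646} = 2 \left(-394\right) \frac{1}{-393} + \frac{1}{2} \cdot \frac{1}{646} \cdot 435 = 2 \left(-394\right) \left(- \frac{1}{393}\right) + \frac{435}{1292} = \frac{788}{393} + \frac{435}{1292} = \frac{1189051}{507756} \approx 2.3418$)
$\frac{1}{O} = \frac{1}{\frac{1189051}{507756}} = \frac{507756}{1189051}$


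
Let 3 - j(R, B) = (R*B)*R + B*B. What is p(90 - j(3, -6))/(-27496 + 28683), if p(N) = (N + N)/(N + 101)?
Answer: 69/100895 ≈ 0.00068388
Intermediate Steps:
j(R, B) = 3 - B² - B*R² (j(R, B) = 3 - ((R*B)*R + B*B) = 3 - ((B*R)*R + B²) = 3 - (B*R² + B²) = 3 - (B² + B*R²) = 3 + (-B² - B*R²) = 3 - B² - B*R²)
p(N) = 2*N/(101 + N) (p(N) = (2*N)/(101 + N) = 2*N/(101 + N))
p(90 - j(3, -6))/(-27496 + 28683) = (2*(90 - (3 - 1*(-6)² - 1*(-6)*3²))/(101 + (90 - (3 - 1*(-6)² - 1*(-6)*3²))))/(-27496 + 28683) = (2*(90 - (3 - 1*36 - 1*(-6)*9))/(101 + (90 - (3 - 1*36 - 1*(-6)*9))))/1187 = (2*(90 - (3 - 36 + 54))/(101 + (90 - (3 - 36 + 54))))*(1/1187) = (2*(90 - 1*21)/(101 + (90 - 1*21)))*(1/1187) = (2*(90 - 21)/(101 + (90 - 21)))*(1/1187) = (2*69/(101 + 69))*(1/1187) = (2*69/170)*(1/1187) = (2*69*(1/170))*(1/1187) = (69/85)*(1/1187) = 69/100895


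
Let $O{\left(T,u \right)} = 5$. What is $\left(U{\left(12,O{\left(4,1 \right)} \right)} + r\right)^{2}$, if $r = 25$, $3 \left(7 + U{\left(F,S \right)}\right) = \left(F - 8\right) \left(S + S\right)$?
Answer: $\frac{8836}{9} \approx 981.78$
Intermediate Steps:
$U{\left(F,S \right)} = -7 + \frac{2 S \left(-8 + F\right)}{3}$ ($U{\left(F,S \right)} = -7 + \frac{\left(F - 8\right) \left(S + S\right)}{3} = -7 + \frac{\left(-8 + F\right) 2 S}{3} = -7 + \frac{2 S \left(-8 + F\right)}{3}$)
$\left(U{\left(12,O{\left(4,1 \right)} \right)} + r\right)^{2} = \left(\left(-7 - \frac{80}{3} + \frac{2}{3} \cdot 12 \cdot 5\right) + 25\right)^{2} = \left(\left(-7 - \frac{80}{3} + 40\right) + 25\right)^{2} = \left(\frac{19}{3} + 25\right)^{2} = \left(\frac{94}{3}\right)^{2} = \frac{8836}{9}$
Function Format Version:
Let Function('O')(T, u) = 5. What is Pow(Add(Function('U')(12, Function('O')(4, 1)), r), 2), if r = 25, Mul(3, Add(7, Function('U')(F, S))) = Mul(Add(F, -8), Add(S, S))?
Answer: Rational(8836, 9) ≈ 981.78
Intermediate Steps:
Function('U')(F, S) = Add(-7, Mul(Rational(2, 3), S, Add(-8, F))) (Function('U')(F, S) = Add(-7, Mul(Rational(1, 3), Mul(Add(F, -8), Add(S, S)))) = Add(-7, Mul(Rational(1, 3), Mul(Add(-8, F), Mul(2, S)))) = Add(-7, Mul(Rational(1, 3), Mul(2, S, Add(-8, F)))) = Add(-7, Mul(Rational(2, 3), S, Add(-8, F))))
Pow(Add(Function('U')(12, Function('O')(4, 1)), r), 2) = Pow(Add(Add(-7, Mul(Rational(-16, 3), 5), Mul(Rational(2, 3), 12, 5)), 25), 2) = Pow(Add(Add(-7, Rational(-80, 3), 40), 25), 2) = Pow(Add(Rational(19, 3), 25), 2) = Pow(Rational(94, 3), 2) = Rational(8836, 9)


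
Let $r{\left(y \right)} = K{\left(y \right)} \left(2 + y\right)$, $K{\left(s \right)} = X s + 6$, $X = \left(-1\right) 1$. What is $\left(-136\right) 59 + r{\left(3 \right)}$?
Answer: $-8009$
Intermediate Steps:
$X = -1$
$K{\left(s \right)} = 6 - s$ ($K{\left(s \right)} = - s + 6 = 6 - s$)
$r{\left(y \right)} = \left(2 + y\right) \left(6 - y\right)$ ($r{\left(y \right)} = \left(6 - y\right) \left(2 + y\right) = \left(2 + y\right) \left(6 - y\right)$)
$\left(-136\right) 59 + r{\left(3 \right)} = \left(-136\right) 59 - \left(-6 + 3\right) \left(2 + 3\right) = -8024 - \left(-3\right) 5 = -8024 + 15 = -8009$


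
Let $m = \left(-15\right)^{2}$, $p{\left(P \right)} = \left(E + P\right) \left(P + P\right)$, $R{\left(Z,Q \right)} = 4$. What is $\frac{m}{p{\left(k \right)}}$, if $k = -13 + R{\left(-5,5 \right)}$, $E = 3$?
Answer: $\frac{25}{12} \approx 2.0833$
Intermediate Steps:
$k = -9$ ($k = -13 + 4 = -9$)
$p{\left(P \right)} = 2 P \left(3 + P\right)$ ($p{\left(P \right)} = \left(3 + P\right) \left(P + P\right) = \left(3 + P\right) 2 P = 2 P \left(3 + P\right)$)
$m = 225$
$\frac{m}{p{\left(k \right)}} = \frac{225}{2 \left(-9\right) \left(3 - 9\right)} = \frac{225}{2 \left(-9\right) \left(-6\right)} = \frac{225}{108} = 225 \cdot \frac{1}{108} = \frac{25}{12}$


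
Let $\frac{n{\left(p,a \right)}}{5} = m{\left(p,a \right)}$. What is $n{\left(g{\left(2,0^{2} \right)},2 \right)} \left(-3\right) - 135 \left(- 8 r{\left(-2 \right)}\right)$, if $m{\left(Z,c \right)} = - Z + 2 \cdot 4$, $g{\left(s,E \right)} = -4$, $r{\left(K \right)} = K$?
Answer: $-2340$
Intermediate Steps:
$m{\left(Z,c \right)} = 8 - Z$ ($m{\left(Z,c \right)} = - Z + 8 = 8 - Z$)
$n{\left(p,a \right)} = 40 - 5 p$ ($n{\left(p,a \right)} = 5 \left(8 - p\right) = 40 - 5 p$)
$n{\left(g{\left(2,0^{2} \right)},2 \right)} \left(-3\right) - 135 \left(- 8 r{\left(-2 \right)}\right) = \left(40 - -20\right) \left(-3\right) - 135 \left(\left(-8\right) \left(-2\right)\right) = \left(40 + 20\right) \left(-3\right) - 2160 = 60 \left(-3\right) - 2160 = -180 - 2160 = -2340$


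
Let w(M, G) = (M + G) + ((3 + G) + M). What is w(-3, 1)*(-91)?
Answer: 91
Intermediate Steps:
w(M, G) = 3 + 2*G + 2*M (w(M, G) = (G + M) + (3 + G + M) = 3 + 2*G + 2*M)
w(-3, 1)*(-91) = (3 + 2*1 + 2*(-3))*(-91) = (3 + 2 - 6)*(-91) = -1*(-91) = 91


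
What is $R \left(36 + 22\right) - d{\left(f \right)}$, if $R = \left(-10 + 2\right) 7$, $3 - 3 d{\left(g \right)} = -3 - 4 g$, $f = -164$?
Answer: $- \frac{9094}{3} \approx -3031.3$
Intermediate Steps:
$d{\left(g \right)} = 2 + \frac{4 g}{3}$ ($d{\left(g \right)} = 1 - \frac{-3 - 4 g}{3} = 1 + \left(1 + \frac{4 g}{3}\right) = 2 + \frac{4 g}{3}$)
$R = -56$ ($R = \left(-8\right) 7 = -56$)
$R \left(36 + 22\right) - d{\left(f \right)} = - 56 \left(36 + 22\right) - \left(2 + \frac{4}{3} \left(-164\right)\right) = \left(-56\right) 58 - \left(2 - \frac{656}{3}\right) = -3248 - - \frac{650}{3} = -3248 + \frac{650}{3} = - \frac{9094}{3}$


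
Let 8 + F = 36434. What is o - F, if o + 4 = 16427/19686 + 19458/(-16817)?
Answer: -12060602997989/331059462 ≈ -36430.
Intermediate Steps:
F = 36426 (F = -8 + 36434 = 36426)
o = -1431035177/331059462 (o = -4 + (16427/19686 + 19458/(-16817)) = -4 + (16427*(1/19686) + 19458*(-1/16817)) = -4 + (16427/19686 - 19458/16817) = -4 - 106797329/331059462 = -1431035177/331059462 ≈ -4.3226)
o - F = -1431035177/331059462 - 1*36426 = -1431035177/331059462 - 36426 = -12060602997989/331059462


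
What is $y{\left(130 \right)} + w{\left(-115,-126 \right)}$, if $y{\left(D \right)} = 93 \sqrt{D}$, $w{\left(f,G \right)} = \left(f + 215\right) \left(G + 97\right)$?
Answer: $-2900 + 93 \sqrt{130} \approx -1839.6$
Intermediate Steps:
$w{\left(f,G \right)} = \left(97 + G\right) \left(215 + f\right)$ ($w{\left(f,G \right)} = \left(215 + f\right) \left(97 + G\right) = \left(97 + G\right) \left(215 + f\right)$)
$y{\left(130 \right)} + w{\left(-115,-126 \right)} = 93 \sqrt{130} + \left(20855 + 97 \left(-115\right) + 215 \left(-126\right) - -14490\right) = 93 \sqrt{130} + \left(20855 - 11155 - 27090 + 14490\right) = 93 \sqrt{130} - 2900 = -2900 + 93 \sqrt{130}$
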